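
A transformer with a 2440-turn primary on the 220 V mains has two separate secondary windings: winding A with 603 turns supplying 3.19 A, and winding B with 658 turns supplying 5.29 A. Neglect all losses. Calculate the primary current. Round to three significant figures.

I_p ≈ 2.21 A

V_A = 220 × 603/2440 = 54.369 V; V_B = 220 × 658/2440 = 59.328 V.
P_out = V_A I_A + V_B I_B = 54.369×3.19 + 59.328×5.29 = 173.44 + 313.84 = 487.28 W.
Ideal ⇒ P_in = P_out, so I_p = P_out/V_p = 487.28/220 = 2.21 A.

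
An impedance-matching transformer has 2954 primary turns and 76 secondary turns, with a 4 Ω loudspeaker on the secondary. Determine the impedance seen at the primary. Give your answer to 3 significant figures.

Z_p = (N_p/N_s)² × Z_s = (2954/76)² × 4 = 6040 Ω.

Z_p ≈ 6040 Ω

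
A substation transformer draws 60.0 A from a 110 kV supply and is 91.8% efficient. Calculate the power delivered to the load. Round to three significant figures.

P_in = V_p I_p = 110000 × 60.0 = 6.6000×10^6 W.
P_out = η P_in = 0.918 × 6.6000×10^6 = 6.06×10^6 W.

P_out ≈ 6.06×10^6 W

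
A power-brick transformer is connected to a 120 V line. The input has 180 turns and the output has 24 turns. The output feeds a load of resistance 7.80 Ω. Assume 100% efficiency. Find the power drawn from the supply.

V_out = V_in × N_out/N_in = 120 × 24/180 = 16.000 V.
I_out = V_out/R = 16.000/7.80 = 2.0513 A.
I_in = I_out × N_out/N_in = 2.0513 × 24/180 = 0.27350 A.
P = V_in I_in = 120 × 0.27350 = 32.8 W.

P ≈ 32.8 W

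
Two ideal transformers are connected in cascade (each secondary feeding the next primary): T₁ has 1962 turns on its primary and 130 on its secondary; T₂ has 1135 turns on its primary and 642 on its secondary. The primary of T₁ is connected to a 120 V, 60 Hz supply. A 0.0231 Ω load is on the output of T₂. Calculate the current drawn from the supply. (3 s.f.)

Secondary of T₁: V = 120.00 × 130/1962 = 7.9511 V.
Secondary of T₂: V = 7.9511 × 642/1135 = 4.4974 V.
I_load = 4.4974/0.0231 = 194.69 A, so P_out = 4.4974 × 194.69 = 875.62 W.
All ideal ⇒ P_in = P_out, so I_supply = 875.62/120 = 7.30 A.

I_supply ≈ 7.30 A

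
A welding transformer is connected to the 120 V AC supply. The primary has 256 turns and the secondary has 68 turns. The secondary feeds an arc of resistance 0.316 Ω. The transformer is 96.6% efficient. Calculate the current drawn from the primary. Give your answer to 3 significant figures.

I_p ≈ 27.7 A

V_s = 120 × 68/256 = 31.875 V.
I_s = V_s/R = 31.875/0.316 = 100.87 A.
P_out = V_s I_s = 31.875 × 100.87 = 3215.2 W.
P_in = P_out/η = 3215.2/0.966 = 3328.4 W.
I_p = P_in/V_p = 3328.4/120 = 27.7 A.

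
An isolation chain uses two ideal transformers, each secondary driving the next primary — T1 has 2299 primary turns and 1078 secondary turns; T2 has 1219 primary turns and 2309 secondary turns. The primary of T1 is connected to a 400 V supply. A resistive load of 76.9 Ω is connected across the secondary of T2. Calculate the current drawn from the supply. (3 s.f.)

After T1: V = 400.00 × 1078/2299 = 187.56 V.
After T2: V = 187.56 × 2309/1219 = 355.27 V.
I_load = 355.27/76.9 = 4.6199 A, so P_out = 355.27 × 4.6199 = 1641.3 W.
All ideal ⇒ P_in = P_out, so I_supply = 1641.3/400 = 4.10 A.

I_supply ≈ 4.10 A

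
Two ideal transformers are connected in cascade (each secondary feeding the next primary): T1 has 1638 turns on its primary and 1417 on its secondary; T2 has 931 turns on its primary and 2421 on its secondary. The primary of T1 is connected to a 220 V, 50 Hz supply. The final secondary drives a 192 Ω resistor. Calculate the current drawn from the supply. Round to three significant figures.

After T1: V = 220.00 × 1417/1638 = 190.32 V.
After T2: V = 190.32 × 2421/931 = 494.91 V.
I_load = 494.91/192 = 2.5776 A, so P_out = 494.91 × 2.5776 = 1275.7 W.
All ideal ⇒ P_in = P_out, so I_supply = 1275.7/220 = 5.80 A.

I_supply ≈ 5.80 A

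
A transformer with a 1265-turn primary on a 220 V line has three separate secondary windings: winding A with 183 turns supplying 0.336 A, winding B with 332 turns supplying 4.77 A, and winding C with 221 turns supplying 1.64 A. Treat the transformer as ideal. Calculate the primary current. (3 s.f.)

I_p ≈ 1.59 A

V_A = 220 × 183/1265 = 31.826 V; V_B = 220 × 332/1265 = 57.739 V; V_C = 220 × 221/1265 = 38.435 V.
P_out = V_A I_A + V_B I_B + V_C I_C = 31.826×0.336 + 57.739×4.77 + 38.435×1.64 = 10.694 + 275.42 + 63.033 = 349.14 W.
Ideal ⇒ P_in = P_out, so I_p = P_out/V_p = 349.14/220 = 1.59 A.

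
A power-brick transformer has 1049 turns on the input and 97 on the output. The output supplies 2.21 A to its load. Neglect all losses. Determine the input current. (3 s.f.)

I_in ≈ 0.204 A

For an ideal transformer I_in/I_out = N_out/N_in, so I_in = 2.21 × 97/1049 = 0.204 A.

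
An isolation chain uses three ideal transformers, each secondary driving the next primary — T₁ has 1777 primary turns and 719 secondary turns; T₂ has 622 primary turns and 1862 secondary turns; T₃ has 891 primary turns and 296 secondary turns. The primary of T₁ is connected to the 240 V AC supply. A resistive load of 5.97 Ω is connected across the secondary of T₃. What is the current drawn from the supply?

I_supply ≈ 6.51 A

Secondary of T₁: V = 240.00 × 719/1777 = 97.107 V.
Secondary of T₂: V = 97.107 × 1862/622 = 290.70 V.
Secondary of T₃: V = 290.70 × 296/891 = 96.573 V.
I_load = 96.573/5.97 = 16.176 A, so P_out = 96.573 × 16.176 = 1562.2 W.
All ideal ⇒ P_in = P_out, so I_supply = 1562.2/240 = 6.51 A.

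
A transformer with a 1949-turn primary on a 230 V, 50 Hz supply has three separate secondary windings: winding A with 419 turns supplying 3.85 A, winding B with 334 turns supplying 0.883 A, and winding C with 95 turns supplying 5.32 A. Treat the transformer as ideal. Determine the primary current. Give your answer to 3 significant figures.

V_A = 230 × 419/1949 = 49.446 V; V_B = 230 × 334/1949 = 39.415 V; V_C = 230 × 95/1949 = 11.211 V.
P_out = V_A I_A + V_B I_B + V_C I_C = 49.446×3.85 + 39.415×0.883 + 11.211×5.32 = 190.37 + 34.804 + 59.642 = 284.81 W.
Ideal ⇒ P_in = P_out, so I_p = P_out/V_p = 284.81/230 = 1.24 A.

I_p ≈ 1.24 A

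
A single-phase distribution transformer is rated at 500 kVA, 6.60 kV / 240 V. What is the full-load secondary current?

I_s ≈ 2080 A

I_s = S/V_s = 500000/240 = 2080 A.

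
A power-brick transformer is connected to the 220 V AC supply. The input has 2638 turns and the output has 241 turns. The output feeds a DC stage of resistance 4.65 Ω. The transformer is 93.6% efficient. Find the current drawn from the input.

V_out = 220 × 241/2638 = 20.099 V.
I_out = V_out/R = 20.099/4.65 = 4.3223 A.
P_out = V_out I_out = 20.099 × 4.3223 = 86.871 W.
P_in = P_out/η = 86.871/0.936 = 92.811 W.
I_in = P_in/V_in = 92.811/220 = 0.422 A.

I_in ≈ 0.422 A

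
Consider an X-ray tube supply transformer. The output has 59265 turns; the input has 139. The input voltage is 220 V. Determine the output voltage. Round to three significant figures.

V_out/V_in = N_out/N_in, so V_out = 220 × 59265/139 = 93800 V.

V_out ≈ 93800 V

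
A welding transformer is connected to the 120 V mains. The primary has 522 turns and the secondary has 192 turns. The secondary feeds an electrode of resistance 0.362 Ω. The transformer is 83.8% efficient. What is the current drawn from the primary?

V_s = 120 × 192/522 = 44.138 V.
I_s = V_s/R = 44.138/0.362 = 121.93 A.
P_out = V_s I_s = 44.138 × 121.93 = 5381.6 W.
P_in = P_out/η = 5381.6/0.838 = 6422.0 W.
I_p = P_in/V_p = 6422.0/120 = 53.5 A.

I_p ≈ 53.5 A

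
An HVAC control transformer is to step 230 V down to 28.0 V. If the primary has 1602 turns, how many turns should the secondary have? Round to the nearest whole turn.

N_s/N_p = V_s/V_p, so N_s = 1602 × 28.0/230 = 195.0 ≈ 195 turns.

N_s = 195 turns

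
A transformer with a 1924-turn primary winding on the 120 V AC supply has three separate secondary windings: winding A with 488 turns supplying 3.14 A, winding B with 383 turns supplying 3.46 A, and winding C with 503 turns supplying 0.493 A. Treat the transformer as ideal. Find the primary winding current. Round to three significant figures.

V_A = 120 × 488/1924 = 30.437 V; V_B = 120 × 383/1924 = 23.888 V; V_C = 120 × 503/1924 = 31.372 V.
P_out = V_A I_A + V_B I_B + V_C I_C = 30.437×3.14 + 23.888×3.46 + 31.372×0.493 = 95.571 + 82.652 + 15.466 = 193.69 W.
Ideal ⇒ P_in = P_out, so I_p = P_out/V_p = 193.69/120 = 1.61 A.

I_p ≈ 1.61 A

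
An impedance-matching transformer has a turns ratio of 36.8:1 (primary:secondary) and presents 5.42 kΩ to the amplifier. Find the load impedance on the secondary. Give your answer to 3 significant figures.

Z_s = Z_p/(N_p/N_s)² = 5420/36.8² = 4.00 Ω.

Z_s ≈ 4.00 Ω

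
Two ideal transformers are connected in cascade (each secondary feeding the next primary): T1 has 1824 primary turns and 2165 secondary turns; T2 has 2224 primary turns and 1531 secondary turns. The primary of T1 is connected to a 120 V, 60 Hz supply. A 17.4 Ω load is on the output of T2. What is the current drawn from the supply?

I_supply ≈ 4.60 A

Secondary of T1: V = 120.00 × 2165/1824 = 142.43 V.
Secondary of T2: V = 142.43 × 1531/2224 = 98.052 V.
I_load = 98.052/17.4 = 5.6351 A, so P_out = 98.052 × 5.6351 = 552.54 W.
All ideal ⇒ P_in = P_out, so I_supply = 552.54/120 = 4.60 A.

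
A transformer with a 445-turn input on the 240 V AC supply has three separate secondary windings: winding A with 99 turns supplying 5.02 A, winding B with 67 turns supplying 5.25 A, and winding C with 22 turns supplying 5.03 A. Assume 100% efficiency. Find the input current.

I_in ≈ 2.16 A

V_A = 240 × 99/445 = 53.393 V; V_B = 240 × 67/445 = 36.135 V; V_C = 240 × 22/445 = 11.865 V.
P_out = V_A I_A + V_B I_B + V_C I_C = 53.393×5.02 + 36.135×5.25 + 11.865×5.03 = 268.03 + 189.71 + 59.682 = 517.42 W.
Ideal ⇒ P_in = P_out, so I_in = P_out/V_in = 517.42/240 = 2.16 A.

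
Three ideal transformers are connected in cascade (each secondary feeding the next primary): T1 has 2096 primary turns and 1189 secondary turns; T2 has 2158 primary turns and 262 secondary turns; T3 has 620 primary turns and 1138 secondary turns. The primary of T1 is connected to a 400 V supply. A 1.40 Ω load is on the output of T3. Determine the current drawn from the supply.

I_supply ≈ 4.57 A

Secondary of T1: V = 400.00 × 1189/2096 = 226.91 V.
Secondary of T2: V = 226.91 × 262/2158 = 27.549 V.
Secondary of T3: V = 27.549 × 1138/620 = 50.565 V.
I_load = 50.565/1.40 = 36.118 A, so P_out = 50.565 × 36.118 = 1826.3 W.
All ideal ⇒ P_in = P_out, so I_supply = 1826.3/400 = 4.57 A.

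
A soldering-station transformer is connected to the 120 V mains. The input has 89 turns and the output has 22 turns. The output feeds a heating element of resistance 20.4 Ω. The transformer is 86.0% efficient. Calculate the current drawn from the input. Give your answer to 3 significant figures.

I_in ≈ 0.418 A

V_out = 120 × 22/89 = 29.663 V.
I_out = V_out/R = 29.663/20.4 = 1.4541 A.
P_out = V_out I_out = 29.663 × 1.4541 = 43.132 W.
P_in = P_out/η = 43.132/0.860 = 50.153 W.
I_in = P_in/V_in = 50.153/120 = 0.418 A.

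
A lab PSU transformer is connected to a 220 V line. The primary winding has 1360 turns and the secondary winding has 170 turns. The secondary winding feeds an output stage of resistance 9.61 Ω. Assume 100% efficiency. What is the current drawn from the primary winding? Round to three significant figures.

I_p ≈ 0.358 A

V_s = V_p × N_s/N_p = 220 × 170/1360 = 27.500 V.
I_s = V_s/R = 27.500/9.61 = 2.8616 A.
For an ideal transformer I_p N_p = I_s N_s, so I_p = 2.8616 × 170/1360 = 0.358 A.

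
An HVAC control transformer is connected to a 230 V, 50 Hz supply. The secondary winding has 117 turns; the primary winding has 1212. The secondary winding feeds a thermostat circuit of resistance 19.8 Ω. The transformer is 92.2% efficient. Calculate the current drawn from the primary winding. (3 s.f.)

I_p ≈ 0.117 A

V_s = 230 × 117/1212 = 22.203 V.
I_s = V_s/R = 22.203/19.8 = 1.1214 A.
P_out = V_s I_s = 22.203 × 1.1214 = 24.898 W.
P_in = P_out/η = 24.898/0.922 = 27.004 W.
I_p = P_in/V_p = 27.004/230 = 0.117 A.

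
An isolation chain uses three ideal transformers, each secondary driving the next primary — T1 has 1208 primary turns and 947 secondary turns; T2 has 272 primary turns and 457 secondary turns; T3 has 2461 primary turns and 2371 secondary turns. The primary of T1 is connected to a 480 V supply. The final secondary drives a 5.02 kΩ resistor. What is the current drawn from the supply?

I_supply ≈ 0.154 A

Secondary of T1: V = 480.00 × 947/1208 = 376.29 V.
Secondary of T2: V = 376.29 × 457/272 = 632.22 V.
Secondary of T3: V = 632.22 × 2371/2461 = 609.10 V.
I_load = 609.10/5020 = 0.12134 A, so P_out = 609.10 × 0.12134 = 73.906 W.
All ideal ⇒ P_in = P_out, so I_supply = 73.906/480 = 0.154 A.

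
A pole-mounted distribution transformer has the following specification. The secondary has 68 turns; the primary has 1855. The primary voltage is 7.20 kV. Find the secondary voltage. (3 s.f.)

V_s/V_p = N_s/N_p, so V_s = 7200 × 68/1855 = 264 V.

V_s ≈ 264 V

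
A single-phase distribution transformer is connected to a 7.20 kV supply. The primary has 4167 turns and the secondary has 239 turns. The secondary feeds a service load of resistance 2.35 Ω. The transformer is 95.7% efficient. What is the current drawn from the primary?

V_s = 7200 × 239/4167 = 412.96 V.
I_s = V_s/R = 412.96/2.35 = 175.73 A.
P_out = V_s I_s = 412.96 × 175.73 = 72568 W.
P_in = P_out/η = 72568/0.957 = 75829 W.
I_p = P_in/V_p = 75829/7200 = 10.5 A.

I_p ≈ 10.5 A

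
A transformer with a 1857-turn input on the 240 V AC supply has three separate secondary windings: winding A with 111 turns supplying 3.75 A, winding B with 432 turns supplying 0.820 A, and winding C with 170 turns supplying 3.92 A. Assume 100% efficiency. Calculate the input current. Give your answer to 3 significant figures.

V_A = 240 × 111/1857 = 14.346 V; V_B = 240 × 432/1857 = 55.832 V; V_C = 240 × 170/1857 = 21.971 V.
P_out = V_A I_A + V_B I_B + V_C I_C = 14.346×3.75 + 55.832×0.820 + 21.971×3.92 = 53.796 + 45.782 + 86.126 = 185.70 W.
Ideal ⇒ P_in = P_out, so I_in = P_out/V_in = 185.70/240 = 0.774 A.

I_in ≈ 0.774 A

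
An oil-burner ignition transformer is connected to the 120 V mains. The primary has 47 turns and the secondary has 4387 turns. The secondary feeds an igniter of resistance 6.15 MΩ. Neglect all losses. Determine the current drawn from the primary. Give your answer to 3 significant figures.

V_s = V_p × N_s/N_p = 120 × 4387/47 = 11201 V.
I_s = V_s/R = 11201/(6.15×10^6) = 0.0018213 A.
For an ideal transformer I_p N_p = I_s N_s, so I_p = 0.0018213 × 4387/47 = 0.170 A.

I_p ≈ 0.170 A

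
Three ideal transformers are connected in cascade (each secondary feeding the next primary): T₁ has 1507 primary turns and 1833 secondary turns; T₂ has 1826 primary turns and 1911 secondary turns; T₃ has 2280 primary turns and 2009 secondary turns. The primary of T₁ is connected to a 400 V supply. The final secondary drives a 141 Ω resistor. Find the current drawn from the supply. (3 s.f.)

I_supply ≈ 3.57 A

Secondary of T₁: V = 400.00 × 1833/1507 = 486.53 V.
Secondary of T₂: V = 486.53 × 1911/1826 = 509.18 V.
Secondary of T₃: V = 509.18 × 2009/2280 = 448.66 V.
I_load = 448.66/141 = 3.1820 A, so P_out = 448.66 × 3.1820 = 1427.6 W.
All ideal ⇒ P_in = P_out, so I_supply = 1427.6/400 = 3.57 A.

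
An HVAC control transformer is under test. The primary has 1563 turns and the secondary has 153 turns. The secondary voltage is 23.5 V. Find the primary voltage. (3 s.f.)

V_p/V_s = N_p/N_s, so V_p = 23.5 × 1563/153 = 240 V.

V_p ≈ 240 V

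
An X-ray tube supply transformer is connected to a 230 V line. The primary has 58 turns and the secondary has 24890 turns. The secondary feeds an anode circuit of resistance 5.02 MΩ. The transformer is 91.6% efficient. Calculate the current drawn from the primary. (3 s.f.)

V_s = 230 × 24890/58 = 98702 V.
I_s = V_s/R = 98702/(5.02×10^6) = 0.019662 A.
P_out = V_s I_s = 98702 × 0.019662 = 1940.6 W.
P_in = P_out/η = 1940.6/0.916 = 2118.6 W.
I_p = P_in/V_p = 2118.6/230 = 9.21 A.

I_p ≈ 9.21 A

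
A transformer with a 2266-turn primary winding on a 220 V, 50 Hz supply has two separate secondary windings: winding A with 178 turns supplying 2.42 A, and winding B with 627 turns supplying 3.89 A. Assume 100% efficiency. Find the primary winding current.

V_A = 220 × 178/2266 = 17.282 V; V_B = 220 × 627/2266 = 60.874 V.
P_out = V_A I_A + V_B I_B = 17.282×2.42 + 60.874×3.89 = 41.821 + 236.80 = 278.62 W.
Ideal ⇒ P_in = P_out, so I_p = P_out/V_p = 278.62/220 = 1.27 A.

I_p ≈ 1.27 A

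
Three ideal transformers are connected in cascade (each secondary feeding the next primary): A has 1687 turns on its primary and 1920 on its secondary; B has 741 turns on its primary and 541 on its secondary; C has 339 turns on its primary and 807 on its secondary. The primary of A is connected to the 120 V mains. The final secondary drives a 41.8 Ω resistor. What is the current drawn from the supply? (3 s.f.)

After A: V = 120.00 × 1920/1687 = 136.57 V.
After B: V = 136.57 × 541/741 = 99.712 V.
After C: V = 99.712 × 807/339 = 237.37 V.
I_load = 237.37/41.8 = 5.6786 A, so P_out = 237.37 × 5.6786 = 1347.9 W.
All ideal ⇒ P_in = P_out, so I_supply = 1347.9/120 = 11.2 A.

I_supply ≈ 11.2 A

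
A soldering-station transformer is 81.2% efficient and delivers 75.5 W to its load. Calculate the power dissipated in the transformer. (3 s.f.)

P_in = P_out/η = 75.5/0.812 = 92.9803 W.
P_loss = P_in − P_out = 92.9803 − 75.5 = 17.5 W.

P_loss ≈ 17.5 W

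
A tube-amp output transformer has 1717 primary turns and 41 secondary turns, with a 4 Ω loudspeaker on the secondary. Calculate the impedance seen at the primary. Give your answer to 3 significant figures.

Z_p ≈ 7020 Ω

Z_p = (N_p/N_s)² × Z_s = (1717/41)² × 4 = 7020 Ω.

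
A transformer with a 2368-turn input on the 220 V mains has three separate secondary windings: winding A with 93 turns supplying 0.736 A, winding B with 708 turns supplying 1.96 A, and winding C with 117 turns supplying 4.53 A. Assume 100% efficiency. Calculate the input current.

V_A = 220 × 93/2368 = 8.6402 V; V_B = 220 × 708/2368 = 65.777 V; V_C = 220 × 117/2368 = 10.870 V.
P_out = V_A I_A + V_B I_B + V_C I_C = 8.6402×0.736 + 65.777×1.96 + 10.870×4.53 = 6.3592 + 128.92 + 49.241 = 184.52 W.
Ideal ⇒ P_in = P_out, so I_in = P_out/V_in = 184.52/220 = 0.839 A.

I_in ≈ 0.839 A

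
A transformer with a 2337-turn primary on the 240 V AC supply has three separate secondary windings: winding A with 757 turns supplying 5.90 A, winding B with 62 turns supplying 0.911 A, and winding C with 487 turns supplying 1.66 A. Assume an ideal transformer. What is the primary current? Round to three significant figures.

I_p ≈ 2.28 A

V_A = 240 × 757/2337 = 77.741 V; V_B = 240 × 62/2337 = 6.3671 V; V_C = 240 × 487/2337 = 50.013 V.
P_out = V_A I_A + V_B I_B + V_C I_C = 77.741×5.90 + 6.3671×0.911 + 50.013×1.66 = 458.67 + 5.8005 + 83.021 = 547.49 W.
Ideal ⇒ P_in = P_out, so I_p = P_out/V_p = 547.49/240 = 2.28 A.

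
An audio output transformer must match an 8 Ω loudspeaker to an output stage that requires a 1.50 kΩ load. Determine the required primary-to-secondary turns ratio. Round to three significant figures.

N_p/N_s ≈ 13.7

Z_p/Z_s = (N_p/N_s)², so N_p/N_s = √(1500/8) = √188 = 13.7.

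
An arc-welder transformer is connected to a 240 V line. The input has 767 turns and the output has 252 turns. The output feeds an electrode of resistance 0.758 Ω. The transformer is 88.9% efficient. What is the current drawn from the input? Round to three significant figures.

V_out = 240 × 252/767 = 78.853 V.
I_out = V_out/R = 78.853/0.758 = 104.03 A.
P_out = V_out I_out = 78.853 × 104.03 = 8202.8 W.
P_in = P_out/η = 8202.8/0.889 = 9227.0 W.
I_in = P_in/V_in = 9227.0/240 = 38.4 A.

I_in ≈ 38.4 A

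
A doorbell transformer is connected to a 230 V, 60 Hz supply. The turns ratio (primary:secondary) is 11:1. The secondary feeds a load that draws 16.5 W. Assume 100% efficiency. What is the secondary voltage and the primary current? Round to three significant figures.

V_s ≈ 20.9 V, I_p ≈ 0.0717 A

V_s = V_p × N_s/N_p = 230 × 1/11 = 20.909 V.
I_s = P/V_s = 16.5/20.909 = 0.78913 A.
I_p = I_s × N_s/N_p = 0.78913 × 1/11 = 0.0717 A.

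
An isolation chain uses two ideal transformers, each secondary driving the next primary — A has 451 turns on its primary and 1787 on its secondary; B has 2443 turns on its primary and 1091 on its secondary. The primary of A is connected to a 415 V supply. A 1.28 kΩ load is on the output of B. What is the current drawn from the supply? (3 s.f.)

I_supply ≈ 1.02 A

Secondary of A: V = 415.00 × 1787/451 = 1644.4 V.
Secondary of B: V = 1644.4 × 1091/2443 = 734.34 V.
I_load = 734.34/1280 = 0.57370 A, so P_out = 734.34 × 0.57370 = 421.29 W.
All ideal ⇒ P_in = P_out, so I_supply = 421.29/415 = 1.02 A.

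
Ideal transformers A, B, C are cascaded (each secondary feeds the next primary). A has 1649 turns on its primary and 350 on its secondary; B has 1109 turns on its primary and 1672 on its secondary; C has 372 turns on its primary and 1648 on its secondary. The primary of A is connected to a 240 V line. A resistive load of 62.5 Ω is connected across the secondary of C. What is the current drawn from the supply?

I_supply ≈ 7.72 A

After A: V = 240.00 × 350/1649 = 50.940 V.
After B: V = 50.940 × 1672/1109 = 76.800 V.
After C: V = 76.800 × 1648/372 = 340.23 V.
I_load = 340.23/62.5 = 5.4437 A, so P_out = 340.23 × 5.4437 = 1852.1 W.
All ideal ⇒ P_in = P_out, so I_supply = 1852.1/240 = 7.72 A.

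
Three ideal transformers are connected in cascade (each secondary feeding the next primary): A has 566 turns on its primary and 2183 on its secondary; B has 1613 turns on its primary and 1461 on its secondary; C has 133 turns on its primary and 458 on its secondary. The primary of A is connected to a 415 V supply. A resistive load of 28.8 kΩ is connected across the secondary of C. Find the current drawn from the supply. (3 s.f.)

After A: V = 415.00 × 2183/566 = 1600.6 V.
After B: V = 1600.6 × 1461/1613 = 1449.8 V.
After C: V = 1449.8 × 458/133 = 4992.5 V.
I_load = 4992.5/28800 = 0.17335 A, so P_out = 4992.5 × 0.17335 = 865.44 W.
All ideal ⇒ P_in = P_out, so I_supply = 865.44/415 = 2.09 A.

I_supply ≈ 2.09 A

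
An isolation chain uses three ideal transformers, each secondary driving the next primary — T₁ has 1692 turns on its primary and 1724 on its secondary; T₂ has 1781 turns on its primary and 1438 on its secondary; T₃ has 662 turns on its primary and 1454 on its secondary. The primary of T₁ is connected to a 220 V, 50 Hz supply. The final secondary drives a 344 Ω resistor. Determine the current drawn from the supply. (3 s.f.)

After T₁: V = 220.00 × 1724/1692 = 224.16 V.
After T₂: V = 224.16 × 1438/1781 = 180.99 V.
After T₃: V = 180.99 × 1454/662 = 397.52 V.
I_load = 397.52/344 = 1.1556 A, so P_out = 397.52 × 1.1556 = 459.37 W.
All ideal ⇒ P_in = P_out, so I_supply = 459.37/220 = 2.09 A.

I_supply ≈ 2.09 A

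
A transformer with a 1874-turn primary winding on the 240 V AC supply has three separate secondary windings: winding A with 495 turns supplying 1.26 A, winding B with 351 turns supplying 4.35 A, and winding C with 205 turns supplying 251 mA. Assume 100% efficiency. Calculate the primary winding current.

V_A = 240 × 495/1874 = 63.394 V; V_B = 240 × 351/1874 = 44.952 V; V_C = 240 × 205/1874 = 26.254 V.
P_out = V_A I_A + V_B I_B + V_C I_C = 63.394×1.26 + 44.952×4.35 + 26.254×0.251 = 79.876 + 195.54 + 6.5898 = 282.01 W.
Ideal ⇒ P_in = P_out, so I_p = P_out/V_p = 282.01/240 = 1.18 A.

I_p ≈ 1.18 A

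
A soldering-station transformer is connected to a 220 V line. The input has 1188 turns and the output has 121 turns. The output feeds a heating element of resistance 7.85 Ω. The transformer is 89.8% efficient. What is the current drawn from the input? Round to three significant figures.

I_in ≈ 0.324 A

V_out = 220 × 121/1188 = 22.407 V.
I_out = V_out/R = 22.407/7.85 = 2.8544 A.
P_out = V_out I_out = 22.407 × 2.8544 = 63.961 W.
P_in = P_out/η = 63.961/0.898 = 71.226 W.
I_in = P_in/V_in = 71.226/220 = 0.324 A.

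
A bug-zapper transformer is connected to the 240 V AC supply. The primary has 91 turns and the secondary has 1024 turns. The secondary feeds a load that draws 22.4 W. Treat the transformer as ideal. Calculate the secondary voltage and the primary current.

V_s = V_p × N_s/N_p = 240 × 1024/91 = 2700.7 V.
I_s = P/V_s = 22.4/2700.7 = 0.0082943 A.
I_p = I_s × N_s/N_p = 0.0082943 × 1024/91 = 0.0933 A.

V_s ≈ 2700 V, I_p ≈ 0.0933 A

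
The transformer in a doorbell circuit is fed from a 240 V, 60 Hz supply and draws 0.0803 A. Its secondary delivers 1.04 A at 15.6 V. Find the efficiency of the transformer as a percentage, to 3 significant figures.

P_in = 240 × 0.0803 = 19.2720 W.
P_out = 15.6 × 1.04 = 16.2240 W.
η = P_out/P_in = 16.2240/19.2720 = 0.842.

η ≈ 84.2%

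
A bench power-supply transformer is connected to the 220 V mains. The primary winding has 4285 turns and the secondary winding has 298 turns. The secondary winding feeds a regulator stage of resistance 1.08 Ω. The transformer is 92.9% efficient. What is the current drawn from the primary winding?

I_p ≈ 1.06 A

V_s = 220 × 298/4285 = 15.300 V.
I_s = V_s/R = 15.300/1.08 = 14.167 A.
P_out = V_s I_s = 15.300 × 14.167 = 216.75 W.
P_in = P_out/η = 216.75/0.929 = 233.31 W.
I_p = P_in/V_p = 233.31/220 = 1.06 A.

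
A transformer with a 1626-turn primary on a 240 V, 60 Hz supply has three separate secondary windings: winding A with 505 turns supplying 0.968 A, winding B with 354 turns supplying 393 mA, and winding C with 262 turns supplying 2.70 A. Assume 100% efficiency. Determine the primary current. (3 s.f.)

V_A = 240 × 505/1626 = 74.539 V; V_B = 240 × 354/1626 = 52.251 V; V_C = 240 × 262/1626 = 38.672 V.
P_out = V_A I_A + V_B I_B + V_C I_C = 74.539×0.968 + 52.251×0.393 + 38.672×2.70 = 72.154 + 20.535 + 104.41 = 197.10 W.
Ideal ⇒ P_in = P_out, so I_p = P_out/V_p = 197.10/240 = 0.821 A.

I_p ≈ 0.821 A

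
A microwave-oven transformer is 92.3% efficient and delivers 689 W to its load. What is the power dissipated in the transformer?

P_loss ≈ 57.5 W

P_in = P_out/η = 689/0.923 = 746.479 W.
P_loss = P_in − P_out = 746.479 − 689 = 57.5 W.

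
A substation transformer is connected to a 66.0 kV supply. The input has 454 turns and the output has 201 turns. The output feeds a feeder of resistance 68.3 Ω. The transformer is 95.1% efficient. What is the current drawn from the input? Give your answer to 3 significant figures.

V_out = 66000 × 201/454 = 29220 V.
I_out = V_out/R = 29220/68.3 = 427.82 A.
P_out = V_out I_out = 29220 × 427.82 = 1.2501×10^7 W.
P_in = P_out/η = 1.2501×10^7/0.951 = 1.3145×10^7 W.
I_in = P_in/V_in = 1.3145×10^7/66000 = 199 A.

I_in ≈ 199 A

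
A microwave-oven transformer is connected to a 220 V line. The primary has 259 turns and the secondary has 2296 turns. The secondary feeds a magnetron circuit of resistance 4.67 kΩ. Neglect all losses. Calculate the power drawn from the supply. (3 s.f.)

P ≈ 814 W

V_s = V_p × N_s/N_p = 220 × 2296/259 = 1950.3 V.
I_s = V_s/R = 1950.3/4670 = 0.41762 A.
I_p = I_s × N_s/N_p = 0.41762 × 2296/259 = 3.7021 A.
P = V_p I_p = 220 × 3.7021 = 814 W.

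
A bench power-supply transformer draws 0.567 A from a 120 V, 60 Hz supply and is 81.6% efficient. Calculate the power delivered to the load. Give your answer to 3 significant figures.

P_out ≈ 55.5 W

P_in = V_in I_in = 120 × 0.567 = 68.040 W.
P_out = η P_in = 0.816 × 68.040 = 55.5 W.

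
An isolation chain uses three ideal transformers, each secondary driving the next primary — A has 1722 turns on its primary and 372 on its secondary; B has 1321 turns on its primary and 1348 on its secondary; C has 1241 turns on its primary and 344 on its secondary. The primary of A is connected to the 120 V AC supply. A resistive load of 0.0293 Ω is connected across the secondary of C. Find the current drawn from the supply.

After A: V = 120.00 × 372/1722 = 25.923 V.
After B: V = 25.923 × 1348/1321 = 26.453 V.
After C: V = 26.453 × 344/1241 = 7.3327 V.
I_load = 7.3327/0.0293 = 250.26 A, so P_out = 7.3327 × 250.26 = 1835.1 W.
All ideal ⇒ P_in = P_out, so I_supply = 1835.1/120 = 15.3 A.

I_supply ≈ 15.3 A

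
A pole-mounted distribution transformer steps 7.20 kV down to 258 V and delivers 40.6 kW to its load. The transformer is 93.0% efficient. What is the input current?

P_in = P_out/η = 40600/0.930 = 43656 W.
I_in = P_in/V_in = 43656/7200 = 6.06 A.

I_in ≈ 6.06 A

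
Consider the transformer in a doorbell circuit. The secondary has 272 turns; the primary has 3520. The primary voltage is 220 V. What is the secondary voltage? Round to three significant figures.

V_s/V_p = N_s/N_p, so V_s = 220 × 272/3520 = 17.0 V.

V_s ≈ 17.0 V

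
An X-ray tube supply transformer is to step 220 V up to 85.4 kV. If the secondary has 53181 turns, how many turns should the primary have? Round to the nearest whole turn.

N_p/N_s = V_p/V_s, so N_p = 53181 × 220/85400 = 137.0 ≈ 137 turns.

N_p = 137 turns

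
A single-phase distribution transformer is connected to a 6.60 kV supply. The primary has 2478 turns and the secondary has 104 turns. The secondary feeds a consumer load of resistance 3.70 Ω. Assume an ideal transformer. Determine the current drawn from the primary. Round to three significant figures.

V_s = V_p × N_s/N_p = 6600 × 104/2478 = 277.00 V.
I_s = V_s/R = 277.00/3.70 = 74.864 A.
For an ideal transformer I_p N_p = I_s N_s, so I_p = 74.864 × 104/2478 = 3.14 A.

I_p ≈ 3.14 A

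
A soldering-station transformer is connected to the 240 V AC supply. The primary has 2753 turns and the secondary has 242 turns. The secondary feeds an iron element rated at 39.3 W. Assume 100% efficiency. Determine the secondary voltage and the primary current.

V_s ≈ 21.1 V, I_p ≈ 0.164 A

V_s = V_p × N_s/N_p = 240 × 242/2753 = 21.097 V.
I_s = P/V_s = 39.3/21.097 = 1.8628 A.
I_p = I_s × N_s/N_p = 1.8628 × 242/2753 = 0.164 A.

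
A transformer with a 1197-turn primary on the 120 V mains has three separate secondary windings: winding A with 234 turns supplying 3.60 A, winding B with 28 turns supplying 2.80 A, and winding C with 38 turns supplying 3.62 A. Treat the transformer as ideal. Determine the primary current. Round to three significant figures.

I_p ≈ 0.884 A

V_A = 120 × 234/1197 = 23.459 V; V_B = 120 × 28/1197 = 2.8070 V; V_C = 120 × 38/1197 = 3.8095 V.
P_out = V_A I_A + V_B I_B + V_C I_C = 23.459×3.60 + 2.8070×2.80 + 3.8095×3.62 = 84.451 + 7.8596 + 13.790 = 106.10 W.
Ideal ⇒ P_in = P_out, so I_p = P_out/V_p = 106.10/120 = 0.884 A.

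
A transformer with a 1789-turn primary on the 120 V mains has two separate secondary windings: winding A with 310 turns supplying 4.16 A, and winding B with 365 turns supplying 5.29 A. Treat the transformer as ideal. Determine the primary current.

I_p ≈ 1.80 A

V_A = 120 × 310/1789 = 20.794 V; V_B = 120 × 365/1789 = 24.483 V.
P_out = V_A I_A + V_B I_B = 20.794×4.16 + 24.483×5.29 = 86.502 + 129.51 = 216.02 W.
Ideal ⇒ P_in = P_out, so I_p = P_out/V_p = 216.02/120 = 1.80 A.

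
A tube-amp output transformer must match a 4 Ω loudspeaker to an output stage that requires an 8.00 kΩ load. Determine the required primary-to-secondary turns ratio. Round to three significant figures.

Z_p/Z_s = (N_p/N_s)², so N_p/N_s = √(8000/4) = √2000 = 44.7.

N_p/N_s ≈ 44.7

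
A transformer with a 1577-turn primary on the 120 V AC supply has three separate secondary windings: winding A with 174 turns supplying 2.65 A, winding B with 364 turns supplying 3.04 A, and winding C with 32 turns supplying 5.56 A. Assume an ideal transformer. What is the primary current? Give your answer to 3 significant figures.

V_A = 120 × 174/1577 = 13.240 V; V_B = 120 × 364/1577 = 27.698 V; V_C = 120 × 32/1577 = 2.4350 V.
P_out = V_A I_A + V_B I_B + V_C I_C = 13.240×2.65 + 27.698×3.04 + 2.4350×5.56 = 35.087 + 84.202 + 13.539 = 132.83 W.
Ideal ⇒ P_in = P_out, so I_p = P_out/V_p = 132.83/120 = 1.11 A.

I_p ≈ 1.11 A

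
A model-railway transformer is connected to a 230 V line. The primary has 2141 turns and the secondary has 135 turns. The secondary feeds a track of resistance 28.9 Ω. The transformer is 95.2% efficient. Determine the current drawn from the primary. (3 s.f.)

V_s = 230 × 135/2141 = 14.503 V.
I_s = V_s/R = 14.503/28.9 = 0.50182 A.
P_out = V_s I_s = 14.503 × 0.50182 = 7.2777 W.
P_in = P_out/η = 7.2777/0.952 = 7.6446 W.
I_p = P_in/V_p = 7.6446/230 = 0.0332 A.

I_p ≈ 0.0332 A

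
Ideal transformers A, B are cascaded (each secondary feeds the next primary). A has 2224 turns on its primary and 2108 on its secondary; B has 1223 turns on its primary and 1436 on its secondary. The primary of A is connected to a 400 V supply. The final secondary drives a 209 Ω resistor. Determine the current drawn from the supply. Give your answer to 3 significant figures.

After A: V = 400.00 × 2108/2224 = 379.14 V.
After B: V = 379.14 × 1436/1223 = 445.17 V.
I_load = 445.17/209 = 2.1300 A, so P_out = 445.17 × 2.1300 = 948.20 W.
All ideal ⇒ P_in = P_out, so I_supply = 948.20/400 = 2.37 A.

I_supply ≈ 2.37 A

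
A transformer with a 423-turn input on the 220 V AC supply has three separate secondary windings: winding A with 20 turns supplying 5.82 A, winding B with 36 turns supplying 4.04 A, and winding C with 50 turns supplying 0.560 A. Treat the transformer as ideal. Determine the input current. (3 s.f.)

V_A = 220 × 20/423 = 10.402 V; V_B = 220 × 36/423 = 18.723 V; V_C = 220 × 50/423 = 26.005 V.
P_out = V_A I_A + V_B I_B + V_C I_C = 10.402×5.82 + 18.723×4.04 + 26.005×0.560 = 60.539 + 75.643 + 14.563 = 150.74 W.
Ideal ⇒ P_in = P_out, so I_in = P_out/V_in = 150.74/220 = 0.685 A.

I_in ≈ 0.685 A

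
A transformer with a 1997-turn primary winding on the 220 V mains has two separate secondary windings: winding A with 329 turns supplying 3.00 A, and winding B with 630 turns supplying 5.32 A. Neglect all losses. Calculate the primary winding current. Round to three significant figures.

I_p ≈ 2.17 A

V_A = 220 × 329/1997 = 36.244 V; V_B = 220 × 630/1997 = 69.404 V.
P_out = V_A I_A + V_B I_B = 36.244×3.00 + 69.404×5.32 = 108.73 + 369.23 = 477.96 W.
Ideal ⇒ P_in = P_out, so I_p = P_out/V_p = 477.96/220 = 2.17 A.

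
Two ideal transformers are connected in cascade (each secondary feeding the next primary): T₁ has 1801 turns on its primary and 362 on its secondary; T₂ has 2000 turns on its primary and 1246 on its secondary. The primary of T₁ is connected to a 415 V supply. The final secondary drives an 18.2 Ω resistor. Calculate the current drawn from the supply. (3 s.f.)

I_supply ≈ 0.358 A

After T₁: V = 415.00 × 362/1801 = 83.415 V.
After T₂: V = 83.415 × 1246/2000 = 51.967 V.
I_load = 51.967/18.2 = 2.8554 A, so P_out = 51.967 × 2.8554 = 148.39 W.
All ideal ⇒ P_in = P_out, so I_supply = 148.39/415 = 0.358 A.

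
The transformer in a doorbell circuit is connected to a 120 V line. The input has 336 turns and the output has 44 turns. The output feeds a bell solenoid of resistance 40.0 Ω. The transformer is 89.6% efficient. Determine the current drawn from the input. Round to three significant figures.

V_out = 120 × 44/336 = 15.714 V.
I_out = V_out/R = 15.714/40.0 = 0.39286 A.
P_out = V_out I_out = 15.714 × 0.39286 = 6.1735 W.
P_in = P_out/η = 6.1735/0.896 = 6.8900 W.
I_in = P_in/V_in = 6.8900/120 = 0.0574 A.

I_in ≈ 0.0574 A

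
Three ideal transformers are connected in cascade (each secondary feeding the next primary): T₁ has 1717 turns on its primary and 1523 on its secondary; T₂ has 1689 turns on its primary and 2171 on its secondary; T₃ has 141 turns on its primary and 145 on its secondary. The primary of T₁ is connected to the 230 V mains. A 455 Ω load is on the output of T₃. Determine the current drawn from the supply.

Secondary of T₁: V = 230.00 × 1523/1717 = 204.01 V.
Secondary of T₂: V = 204.01 × 2171/1689 = 262.23 V.
Secondary of T₃: V = 262.23 × 145/141 = 269.67 V.
I_load = 269.67/455 = 0.59269 A, so P_out = 269.67 × 0.59269 = 159.83 W.
All ideal ⇒ P_in = P_out, so I_supply = 159.83/230 = 0.695 A.

I_supply ≈ 0.695 A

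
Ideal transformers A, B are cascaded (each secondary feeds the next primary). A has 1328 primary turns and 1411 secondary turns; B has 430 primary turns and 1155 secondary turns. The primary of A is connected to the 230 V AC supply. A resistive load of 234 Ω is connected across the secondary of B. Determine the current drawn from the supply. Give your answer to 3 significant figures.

After A: V = 230.00 × 1411/1328 = 244.38 V.
After B: V = 244.38 × 1155/430 = 656.40 V.
I_load = 656.40/234 = 2.8051 A, so P_out = 656.40 × 2.8051 = 1841.3 W.
All ideal ⇒ P_in = P_out, so I_supply = 1841.3/230 = 8.01 A.

I_supply ≈ 8.01 A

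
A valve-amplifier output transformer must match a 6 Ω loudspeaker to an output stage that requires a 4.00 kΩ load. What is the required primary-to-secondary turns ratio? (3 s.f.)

Z_p/Z_s = (N_p/N_s)², so N_p/N_s = √(4000/6) = √667 = 25.8.

N_p/N_s ≈ 25.8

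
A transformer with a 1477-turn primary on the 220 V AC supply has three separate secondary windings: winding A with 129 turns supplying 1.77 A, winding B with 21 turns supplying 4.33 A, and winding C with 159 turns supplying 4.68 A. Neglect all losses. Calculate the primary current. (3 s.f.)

I_p ≈ 0.720 A

V_A = 220 × 129/1477 = 19.215 V; V_B = 220 × 21/1477 = 3.1280 V; V_C = 220 × 159/1477 = 23.683 V.
P_out = V_A I_A + V_B I_B + V_C I_C = 19.215×1.77 + 3.1280×4.33 + 23.683×4.68 = 34.010 + 13.544 + 110.84 = 158.39 W.
Ideal ⇒ P_in = P_out, so I_p = P_out/V_p = 158.39/220 = 0.720 A.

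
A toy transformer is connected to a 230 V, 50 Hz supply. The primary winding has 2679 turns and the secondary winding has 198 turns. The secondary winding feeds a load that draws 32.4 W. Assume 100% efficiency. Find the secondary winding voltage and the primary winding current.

V_s ≈ 17.0 V, I_p ≈ 0.141 A

V_s = V_p × N_s/N_p = 230 × 198/2679 = 16.999 V.
I_s = P/V_s = 32.4/16.999 = 1.9060 A.
I_p = I_s × N_s/N_p = 1.9060 × 198/2679 = 0.141 A.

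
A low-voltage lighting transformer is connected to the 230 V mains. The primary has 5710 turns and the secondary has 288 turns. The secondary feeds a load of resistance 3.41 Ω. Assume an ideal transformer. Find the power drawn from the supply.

V_s = V_p × N_s/N_p = 230 × 288/5710 = 11.601 V.
I_s = V_s/R = 11.601/3.41 = 3.4020 A.
I_p = I_s × N_s/N_p = 3.4020 × 288/5710 = 0.17159 A.
P = V_p I_p = 230 × 0.17159 = 39.5 W.

P ≈ 39.5 W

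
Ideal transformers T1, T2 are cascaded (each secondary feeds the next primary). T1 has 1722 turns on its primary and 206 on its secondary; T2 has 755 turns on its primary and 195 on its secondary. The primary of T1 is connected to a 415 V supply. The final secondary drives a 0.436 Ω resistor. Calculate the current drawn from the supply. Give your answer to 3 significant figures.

I_supply ≈ 0.909 A

After T1: V = 415.00 × 206/1722 = 49.646 V.
After T2: V = 49.646 × 195/755 = 12.822 V.
I_load = 12.822/0.436 = 29.409 A, so P_out = 12.822 × 29.409 = 377.10 W.
All ideal ⇒ P_in = P_out, so I_supply = 377.10/415 = 0.909 A.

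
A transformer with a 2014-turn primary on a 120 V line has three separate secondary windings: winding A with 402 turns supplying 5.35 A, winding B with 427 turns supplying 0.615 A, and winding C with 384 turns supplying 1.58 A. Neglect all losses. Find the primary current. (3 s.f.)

V_A = 120 × 402/2014 = 23.952 V; V_B = 120 × 427/2014 = 25.442 V; V_C = 120 × 384/2014 = 22.880 V.
P_out = V_A I_A + V_B I_B + V_C I_C = 23.952×5.35 + 25.442×0.615 + 22.880×1.58 = 128.14 + 15.647 + 36.150 = 179.94 W.
Ideal ⇒ P_in = P_out, so I_p = P_out/V_p = 179.94/120 = 1.50 A.

I_p ≈ 1.50 A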